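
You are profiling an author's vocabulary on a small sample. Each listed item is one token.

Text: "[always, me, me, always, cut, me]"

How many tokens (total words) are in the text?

Tokens: always, me, me, always, cut, me
N = 6

6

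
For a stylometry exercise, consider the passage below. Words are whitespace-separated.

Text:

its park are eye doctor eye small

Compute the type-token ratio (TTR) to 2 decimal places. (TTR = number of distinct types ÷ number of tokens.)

0.86

N = 7 tokens, V = 6 types.
TTR = V / N = 6 / 7 = 0.86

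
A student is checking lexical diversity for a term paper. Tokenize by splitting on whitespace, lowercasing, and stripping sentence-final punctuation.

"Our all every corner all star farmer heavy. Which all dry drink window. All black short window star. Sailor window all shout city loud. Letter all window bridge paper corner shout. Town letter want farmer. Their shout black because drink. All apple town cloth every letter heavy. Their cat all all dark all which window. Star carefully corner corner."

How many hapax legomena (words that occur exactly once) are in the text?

Frequencies: all:10, window:5, corner:4, star:3, shout:3, letter:3, every:2, farmer:2, heavy:2, which:2, drink:2, black:2, town:2, their:2, our:1, dry:1, short:1, sailor:1, city:1, loud:1, … (9 more, each freq 1)
Hapax (freq=1): apple, because, bridge, carefully, cat, city, cloth, dark, dry, loud, our, paper, sailor, short, want

15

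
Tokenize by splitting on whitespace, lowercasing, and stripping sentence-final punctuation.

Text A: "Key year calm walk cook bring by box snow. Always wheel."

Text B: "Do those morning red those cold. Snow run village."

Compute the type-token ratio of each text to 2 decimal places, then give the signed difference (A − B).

TTR(A) = 11/11 = 1.00
TTR(B) = 8/9 = 0.89
Difference = 1.00 − 0.89 = 0.11

0.11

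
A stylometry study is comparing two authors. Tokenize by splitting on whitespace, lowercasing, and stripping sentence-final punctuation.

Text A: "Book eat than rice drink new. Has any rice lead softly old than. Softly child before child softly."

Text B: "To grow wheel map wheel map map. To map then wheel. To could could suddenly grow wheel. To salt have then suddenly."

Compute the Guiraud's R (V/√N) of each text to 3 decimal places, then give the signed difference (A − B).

A: V=13, N=18, R=3.064
B: V=9, N=22, R=1.919
Difference = 3.064 − 1.919 = 1.145

1.145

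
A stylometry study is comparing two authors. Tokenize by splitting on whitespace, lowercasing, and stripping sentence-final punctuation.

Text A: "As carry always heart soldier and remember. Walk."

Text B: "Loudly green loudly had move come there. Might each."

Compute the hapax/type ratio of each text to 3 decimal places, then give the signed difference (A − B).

0.125

A: hapax=8, V=8, ratio=1.000
B: hapax=7, V=8, ratio=0.875
Difference = 1.000 − 0.875 = 0.125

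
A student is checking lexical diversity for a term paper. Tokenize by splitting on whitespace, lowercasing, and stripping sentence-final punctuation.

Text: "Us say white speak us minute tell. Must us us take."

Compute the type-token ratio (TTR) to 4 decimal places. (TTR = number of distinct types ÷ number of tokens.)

0.7273

N = 11 tokens, V = 8 types.
TTR = V / N = 8 / 11 = 0.7273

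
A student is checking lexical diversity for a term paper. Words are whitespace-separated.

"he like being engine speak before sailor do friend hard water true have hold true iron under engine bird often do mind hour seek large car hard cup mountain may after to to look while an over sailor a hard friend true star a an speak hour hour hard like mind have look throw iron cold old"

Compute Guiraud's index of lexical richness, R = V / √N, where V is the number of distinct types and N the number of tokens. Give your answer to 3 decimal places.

4.901

N = 57, V = 37.
√N = 7.549834
R = 37 / 7.549834 = 4.901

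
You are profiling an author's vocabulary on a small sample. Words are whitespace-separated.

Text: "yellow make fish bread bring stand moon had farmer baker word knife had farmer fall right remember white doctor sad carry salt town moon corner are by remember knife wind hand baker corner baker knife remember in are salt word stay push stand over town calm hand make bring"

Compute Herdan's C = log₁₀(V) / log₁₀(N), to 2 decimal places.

0.88

N = 49, V = 31.
log₁₀(V) = 1.491362, log₁₀(N) = 1.690196
C = 1.491362 / 1.690196 = 0.88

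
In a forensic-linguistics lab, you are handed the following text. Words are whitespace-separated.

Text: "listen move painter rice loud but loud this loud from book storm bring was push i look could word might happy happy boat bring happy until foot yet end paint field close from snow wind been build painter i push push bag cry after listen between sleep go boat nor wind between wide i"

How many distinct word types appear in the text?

Distinct types: {after, bag, been, between, boat, book, bring, build, but, close, could, cry, end, field, foot, from, go, happy, i, listen, look, loud, might, move, nor, paint, painter, push, rice, sleep, snow, storm, this, until, was, wide, wind, word, yet}
V = 39

39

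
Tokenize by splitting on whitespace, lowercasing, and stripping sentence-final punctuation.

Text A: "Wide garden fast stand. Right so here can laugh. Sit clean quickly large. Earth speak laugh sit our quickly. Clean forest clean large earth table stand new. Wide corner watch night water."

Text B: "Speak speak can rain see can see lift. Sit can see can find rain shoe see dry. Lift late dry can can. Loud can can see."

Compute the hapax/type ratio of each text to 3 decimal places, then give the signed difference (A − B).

0.197

A: hapax=15, V=23, ratio=0.652
B: hapax=5, V=11, ratio=0.455
Difference = 0.652 − 0.455 = 0.197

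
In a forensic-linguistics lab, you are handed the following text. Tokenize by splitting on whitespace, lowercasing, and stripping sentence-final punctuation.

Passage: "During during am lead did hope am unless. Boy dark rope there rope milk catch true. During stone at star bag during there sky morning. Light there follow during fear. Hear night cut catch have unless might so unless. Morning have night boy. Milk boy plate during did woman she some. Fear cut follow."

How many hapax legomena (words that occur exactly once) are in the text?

Frequencies: during:6, unless:3, boy:3, there:3, am:2, did:2, rope:2, milk:2, catch:2, morning:2, follow:2, fear:2, night:2, cut:2, have:2, lead:1, hope:1, dark:1, true:1, stone:1, … (12 more, each freq 1)
Hapax (freq=1): at, bag, dark, hear, hope, lead, light, might, plate, she, sky, so, some, star, stone, true, woman

17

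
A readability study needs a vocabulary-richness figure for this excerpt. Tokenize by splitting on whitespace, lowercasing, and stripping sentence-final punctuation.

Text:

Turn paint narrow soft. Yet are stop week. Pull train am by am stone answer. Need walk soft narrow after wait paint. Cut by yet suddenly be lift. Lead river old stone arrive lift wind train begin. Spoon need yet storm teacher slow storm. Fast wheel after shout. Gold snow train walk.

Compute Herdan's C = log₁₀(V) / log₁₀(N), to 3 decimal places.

N = 52, V = 37.
log₁₀(V) = 1.568202, log₁₀(N) = 1.716003
C = 1.568202 / 1.716003 = 0.914

0.914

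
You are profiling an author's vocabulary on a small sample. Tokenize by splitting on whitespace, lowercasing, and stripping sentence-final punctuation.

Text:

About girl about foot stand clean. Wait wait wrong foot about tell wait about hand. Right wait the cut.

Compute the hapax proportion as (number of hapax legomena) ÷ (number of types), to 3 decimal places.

0.750

Frequencies: about:4, wait:4, foot:2, girl:1, stand:1, clean:1, wrong:1, tell:1, hand:1, right:1, the:1, cut:1
Hapax count = 9; type count = 12.
Ratio = 9 / 12 = 0.750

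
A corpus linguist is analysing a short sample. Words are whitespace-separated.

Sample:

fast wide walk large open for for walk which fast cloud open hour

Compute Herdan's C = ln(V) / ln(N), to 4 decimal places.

N = 13, V = 9.
ln(V) = 2.197225, ln(N) = 2.564949
C = 2.197225 / 2.564949 = 0.8566

0.8566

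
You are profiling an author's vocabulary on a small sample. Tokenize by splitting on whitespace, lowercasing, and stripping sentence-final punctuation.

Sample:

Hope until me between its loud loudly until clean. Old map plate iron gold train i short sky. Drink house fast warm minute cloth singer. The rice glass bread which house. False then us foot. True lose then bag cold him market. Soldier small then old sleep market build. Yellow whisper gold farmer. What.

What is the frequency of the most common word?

3

Frequencies: then:3, until:2, old:2, gold:2, house:2, market:2, hope:1, me:1, between:1, its:1, loud:1, loudly:1, clean:1, map:1, plate:1, iron:1, train:1, i:1, short:1, sky:1, … (27 more, each freq 1)
Most common: 'then' with frequency 3.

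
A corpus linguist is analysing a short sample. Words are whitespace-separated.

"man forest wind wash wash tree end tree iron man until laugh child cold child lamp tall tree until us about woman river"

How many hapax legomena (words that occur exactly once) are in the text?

Frequencies: tree:3, man:2, wash:2, until:2, child:2, forest:1, wind:1, end:1, iron:1, laugh:1, cold:1, lamp:1, tall:1, us:1, about:1, woman:1, river:1
Hapax (freq=1): about, cold, end, forest, iron, lamp, laugh, river, tall, us, wind, woman

12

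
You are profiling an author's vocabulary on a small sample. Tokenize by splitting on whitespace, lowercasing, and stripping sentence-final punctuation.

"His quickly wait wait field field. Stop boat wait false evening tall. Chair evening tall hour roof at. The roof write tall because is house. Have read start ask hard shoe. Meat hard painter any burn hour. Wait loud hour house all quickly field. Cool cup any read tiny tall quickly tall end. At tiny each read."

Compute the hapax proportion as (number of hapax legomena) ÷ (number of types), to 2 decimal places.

0.63

Frequencies: tall:5, wait:4, quickly:3, field:3, hour:3, read:3, evening:2, roof:2, at:2, house:2, hard:2, any:2, tiny:2, his:1, stop:1, boat:1, false:1, chair:1, the:1, write:1, … (15 more, each freq 1)
Hapax count = 22; type count = 35.
Ratio = 22 / 35 = 0.63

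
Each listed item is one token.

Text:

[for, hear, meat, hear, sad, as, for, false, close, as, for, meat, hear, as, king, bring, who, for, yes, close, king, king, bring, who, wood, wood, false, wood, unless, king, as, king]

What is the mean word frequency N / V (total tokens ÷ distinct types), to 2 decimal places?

N = 32 tokens, V = 13 types.
Mean frequency = N / V = 32 / 13 = 2.46

2.46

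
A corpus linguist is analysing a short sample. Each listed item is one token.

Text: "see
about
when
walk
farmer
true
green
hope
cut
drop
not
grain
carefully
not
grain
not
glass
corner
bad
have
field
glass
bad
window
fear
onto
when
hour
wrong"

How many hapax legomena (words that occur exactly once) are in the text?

18

Frequencies: not:3, when:2, grain:2, glass:2, bad:2, see:1, about:1, walk:1, farmer:1, true:1, green:1, hope:1, cut:1, drop:1, carefully:1, corner:1, have:1, field:1, window:1, fear:1, … (3 more, each freq 1)
Hapax (freq=1): about, carefully, corner, cut, drop, farmer, fear, field, green, have, hope, hour, onto, see, true, walk, window, wrong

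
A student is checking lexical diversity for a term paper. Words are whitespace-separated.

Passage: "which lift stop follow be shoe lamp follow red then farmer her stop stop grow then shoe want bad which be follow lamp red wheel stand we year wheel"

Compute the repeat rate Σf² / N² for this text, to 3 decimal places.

Frequencies: stop:3, follow:3, which:2, be:2, shoe:2, lamp:2, red:2, then:2, wheel:2, lift:1, farmer:1, her:1, grow:1, want:1, bad:1, stand:1, we:1, year:1
Σf² = 55; N² = 841
Repeat rate = 55 / 841 = 0.065

0.065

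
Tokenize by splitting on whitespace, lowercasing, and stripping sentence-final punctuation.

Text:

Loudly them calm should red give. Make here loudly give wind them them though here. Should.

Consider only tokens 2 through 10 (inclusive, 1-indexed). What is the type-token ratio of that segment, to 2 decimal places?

0.89

Segment tokens 2–10: them, calm, should, red, give, make, here, loudly, give
Segment N = 9, segment V = 8.
TTR = 8 / 9 = 0.89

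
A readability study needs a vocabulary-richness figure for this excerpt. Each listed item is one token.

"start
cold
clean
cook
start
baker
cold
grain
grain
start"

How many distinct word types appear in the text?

6

Distinct types: {baker, clean, cold, cook, grain, start}
V = 6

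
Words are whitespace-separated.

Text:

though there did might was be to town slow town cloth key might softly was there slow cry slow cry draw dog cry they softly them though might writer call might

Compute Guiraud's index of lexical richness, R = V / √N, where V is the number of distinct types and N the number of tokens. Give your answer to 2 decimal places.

3.41

N = 31, V = 19.
√N = 5.567764
R = 19 / 5.567764 = 3.41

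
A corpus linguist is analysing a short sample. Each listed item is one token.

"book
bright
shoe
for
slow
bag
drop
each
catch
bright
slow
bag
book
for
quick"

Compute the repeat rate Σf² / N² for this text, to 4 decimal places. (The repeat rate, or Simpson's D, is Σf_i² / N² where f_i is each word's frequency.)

Frequencies: book:2, bright:2, for:2, slow:2, bag:2, shoe:1, drop:1, each:1, catch:1, quick:1
Σf² = 25; N² = 225
Repeat rate = 25 / 225 = 0.1111

0.1111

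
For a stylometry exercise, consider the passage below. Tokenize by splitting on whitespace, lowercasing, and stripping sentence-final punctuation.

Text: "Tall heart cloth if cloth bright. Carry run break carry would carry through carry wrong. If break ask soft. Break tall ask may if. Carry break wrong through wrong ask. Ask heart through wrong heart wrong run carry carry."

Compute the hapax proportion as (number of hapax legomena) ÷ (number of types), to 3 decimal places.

0.286

Frequencies: carry:7, wrong:5, break:4, ask:4, heart:3, if:3, through:3, tall:2, cloth:2, run:2, bright:1, would:1, soft:1, may:1
Hapax count = 4; type count = 14.
Ratio = 4 / 14 = 0.286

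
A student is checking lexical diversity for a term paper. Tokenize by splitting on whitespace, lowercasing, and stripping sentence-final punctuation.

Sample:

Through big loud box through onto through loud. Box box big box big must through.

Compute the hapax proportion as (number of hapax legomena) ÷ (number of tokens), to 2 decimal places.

0.13

Frequencies: through:4, box:4, big:3, loud:2, onto:1, must:1
Hapax count = 2; token count = 15.
Ratio = 2 / 15 = 0.13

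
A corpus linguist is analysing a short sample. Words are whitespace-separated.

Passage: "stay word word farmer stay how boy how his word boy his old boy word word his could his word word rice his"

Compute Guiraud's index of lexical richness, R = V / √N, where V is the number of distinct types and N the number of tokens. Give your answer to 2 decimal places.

N = 23, V = 9.
√N = 4.795832
R = 9 / 4.795832 = 1.88

1.88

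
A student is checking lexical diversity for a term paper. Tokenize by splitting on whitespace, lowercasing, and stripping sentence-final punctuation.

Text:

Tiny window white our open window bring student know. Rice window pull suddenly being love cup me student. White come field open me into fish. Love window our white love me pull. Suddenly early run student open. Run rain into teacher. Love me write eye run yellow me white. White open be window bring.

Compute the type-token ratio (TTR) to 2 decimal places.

0.50

N = 54 tokens, V = 27 types.
TTR = V / N = 27 / 54 = 0.50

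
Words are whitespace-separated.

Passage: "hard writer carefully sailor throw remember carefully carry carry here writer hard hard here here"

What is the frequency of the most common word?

Frequencies: hard:3, here:3, writer:2, carefully:2, carry:2, sailor:1, throw:1, remember:1
Most common: 'hard' with frequency 3.

3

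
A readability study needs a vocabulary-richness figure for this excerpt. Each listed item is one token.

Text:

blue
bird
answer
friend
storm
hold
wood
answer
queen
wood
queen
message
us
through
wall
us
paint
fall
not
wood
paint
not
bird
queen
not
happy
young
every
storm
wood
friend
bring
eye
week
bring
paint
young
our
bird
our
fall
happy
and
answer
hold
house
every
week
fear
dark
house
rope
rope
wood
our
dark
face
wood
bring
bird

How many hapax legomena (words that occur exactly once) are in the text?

8

Frequencies: wood:6, bird:4, answer:3, queen:3, paint:3, not:3, bring:3, our:3, friend:2, storm:2, hold:2, us:2, fall:2, happy:2, young:2, every:2, week:2, house:2, dark:2, rope:2, … (8 more, each freq 1)
Hapax (freq=1): and, blue, eye, face, fear, message, through, wall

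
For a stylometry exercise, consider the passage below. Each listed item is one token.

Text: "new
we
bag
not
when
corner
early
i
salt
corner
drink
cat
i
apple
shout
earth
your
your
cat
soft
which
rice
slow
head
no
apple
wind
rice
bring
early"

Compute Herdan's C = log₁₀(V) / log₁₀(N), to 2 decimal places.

N = 30, V = 23.
log₁₀(V) = 1.361728, log₁₀(N) = 1.477121
C = 1.361728 / 1.477121 = 0.92

0.92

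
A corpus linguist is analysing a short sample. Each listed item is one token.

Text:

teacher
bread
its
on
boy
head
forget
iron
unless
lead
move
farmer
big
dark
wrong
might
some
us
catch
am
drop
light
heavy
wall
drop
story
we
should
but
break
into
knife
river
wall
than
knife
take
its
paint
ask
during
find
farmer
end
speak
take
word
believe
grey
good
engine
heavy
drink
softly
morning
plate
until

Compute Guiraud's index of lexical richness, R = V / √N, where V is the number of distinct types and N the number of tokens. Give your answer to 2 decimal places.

6.62

N = 57, V = 50.
√N = 7.549834
R = 50 / 7.549834 = 6.62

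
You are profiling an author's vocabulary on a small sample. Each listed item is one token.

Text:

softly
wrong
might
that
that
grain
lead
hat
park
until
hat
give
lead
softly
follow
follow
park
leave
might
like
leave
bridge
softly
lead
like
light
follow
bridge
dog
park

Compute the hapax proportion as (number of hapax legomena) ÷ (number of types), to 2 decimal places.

Frequencies: softly:3, lead:3, park:3, follow:3, might:2, that:2, hat:2, leave:2, like:2, bridge:2, wrong:1, grain:1, until:1, give:1, light:1, dog:1
Hapax count = 6; type count = 16.
Ratio = 6 / 16 = 0.38

0.38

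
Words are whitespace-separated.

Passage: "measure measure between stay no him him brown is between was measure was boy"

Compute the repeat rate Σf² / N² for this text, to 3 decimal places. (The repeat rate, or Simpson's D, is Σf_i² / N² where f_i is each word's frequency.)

0.133

Frequencies: measure:3, between:2, him:2, was:2, stay:1, no:1, brown:1, is:1, boy:1
Σf² = 26; N² = 196
Repeat rate = 26 / 196 = 0.133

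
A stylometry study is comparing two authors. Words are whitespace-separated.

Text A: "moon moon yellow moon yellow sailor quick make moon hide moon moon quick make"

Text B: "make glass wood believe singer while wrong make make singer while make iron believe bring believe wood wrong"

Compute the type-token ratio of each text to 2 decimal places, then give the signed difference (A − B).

-0.07

TTR(A) = 6/14 = 0.43
TTR(B) = 9/18 = 0.50
Difference = 0.43 − 0.50 = -0.07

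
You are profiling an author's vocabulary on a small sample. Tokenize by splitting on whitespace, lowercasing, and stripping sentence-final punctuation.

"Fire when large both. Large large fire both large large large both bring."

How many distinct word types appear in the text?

Distinct types: {both, bring, fire, large, when}
V = 5

5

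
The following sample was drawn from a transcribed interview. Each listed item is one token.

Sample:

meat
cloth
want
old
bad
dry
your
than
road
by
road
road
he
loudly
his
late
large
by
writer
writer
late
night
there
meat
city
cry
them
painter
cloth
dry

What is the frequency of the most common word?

Frequencies: road:3, meat:2, cloth:2, dry:2, by:2, late:2, writer:2, want:1, old:1, bad:1, your:1, than:1, he:1, loudly:1, his:1, large:1, night:1, there:1, city:1, cry:1, … (2 more, each freq 1)
Most common: 'road' with frequency 3.

3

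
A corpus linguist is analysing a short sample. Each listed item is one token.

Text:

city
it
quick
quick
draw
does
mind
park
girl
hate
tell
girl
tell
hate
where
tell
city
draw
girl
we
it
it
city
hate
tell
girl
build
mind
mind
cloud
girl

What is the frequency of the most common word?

Frequencies: girl:5, tell:4, city:3, it:3, mind:3, hate:3, quick:2, draw:2, does:1, park:1, where:1, we:1, build:1, cloud:1
Most common: 'girl' with frequency 5.

5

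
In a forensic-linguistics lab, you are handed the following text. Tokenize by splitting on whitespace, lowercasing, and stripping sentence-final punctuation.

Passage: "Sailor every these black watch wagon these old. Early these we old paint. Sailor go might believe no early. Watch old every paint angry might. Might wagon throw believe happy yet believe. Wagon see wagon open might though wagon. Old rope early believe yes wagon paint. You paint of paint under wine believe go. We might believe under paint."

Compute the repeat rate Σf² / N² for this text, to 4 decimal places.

Frequencies: wagon:6, paint:6, believe:6, might:5, old:4, these:3, early:3, sailor:2, every:2, watch:2, we:2, go:2, under:2, black:1, no:1, angry:1, throw:1, happy:1, yet:1, see:1, … (7 more, each freq 1)
Σf² = 205; N² = 3481
Repeat rate = 205 / 3481 = 0.0589

0.0589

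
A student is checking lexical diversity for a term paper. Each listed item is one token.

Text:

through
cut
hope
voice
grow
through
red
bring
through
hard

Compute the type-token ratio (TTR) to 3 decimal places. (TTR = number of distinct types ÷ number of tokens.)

0.800

N = 10 tokens, V = 8 types.
TTR = V / N = 8 / 10 = 0.800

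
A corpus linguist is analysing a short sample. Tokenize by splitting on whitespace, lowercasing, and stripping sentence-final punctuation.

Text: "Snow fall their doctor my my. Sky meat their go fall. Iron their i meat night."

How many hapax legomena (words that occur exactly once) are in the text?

7

Frequencies: their:3, fall:2, my:2, meat:2, snow:1, doctor:1, sky:1, go:1, iron:1, i:1, night:1
Hapax (freq=1): doctor, go, i, iron, night, sky, snow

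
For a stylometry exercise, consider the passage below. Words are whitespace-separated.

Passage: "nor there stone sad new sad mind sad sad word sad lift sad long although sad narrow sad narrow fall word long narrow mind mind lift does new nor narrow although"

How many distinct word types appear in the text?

13

Distinct types: {although, does, fall, lift, long, mind, narrow, new, nor, sad, stone, there, word}
V = 13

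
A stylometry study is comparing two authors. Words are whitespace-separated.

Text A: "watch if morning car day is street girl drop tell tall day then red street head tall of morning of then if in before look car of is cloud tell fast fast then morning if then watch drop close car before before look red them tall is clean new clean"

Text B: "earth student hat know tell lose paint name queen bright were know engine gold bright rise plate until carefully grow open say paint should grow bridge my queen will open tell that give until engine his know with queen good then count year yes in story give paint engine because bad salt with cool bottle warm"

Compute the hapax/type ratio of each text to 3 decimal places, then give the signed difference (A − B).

A: hapax=7, V=24, ratio=0.292
B: hapax=30, V=41, ratio=0.732
Difference = 0.292 − 0.732 = -0.440

-0.440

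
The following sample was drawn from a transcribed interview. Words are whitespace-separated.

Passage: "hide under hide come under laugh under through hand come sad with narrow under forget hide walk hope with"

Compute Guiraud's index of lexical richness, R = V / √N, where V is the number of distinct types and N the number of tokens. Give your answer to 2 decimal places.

2.75

N = 19, V = 12.
√N = 4.358899
R = 12 / 4.358899 = 2.75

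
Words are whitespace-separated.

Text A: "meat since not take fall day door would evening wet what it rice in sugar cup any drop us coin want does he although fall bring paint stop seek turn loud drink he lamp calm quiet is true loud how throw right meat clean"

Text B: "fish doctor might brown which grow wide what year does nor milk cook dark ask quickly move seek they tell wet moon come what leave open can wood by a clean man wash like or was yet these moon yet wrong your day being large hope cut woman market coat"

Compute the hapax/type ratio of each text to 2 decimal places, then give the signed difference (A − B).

-0.04

A: hapax=36, V=40, ratio=0.90
B: hapax=44, V=47, ratio=0.94
Difference = 0.90 − 0.94 = -0.04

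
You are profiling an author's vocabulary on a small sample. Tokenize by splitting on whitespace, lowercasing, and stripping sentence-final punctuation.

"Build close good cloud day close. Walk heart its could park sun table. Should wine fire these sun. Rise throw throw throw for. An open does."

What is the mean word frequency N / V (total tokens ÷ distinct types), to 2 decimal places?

N = 26 tokens, V = 22 types.
Mean frequency = N / V = 26 / 22 = 1.18

1.18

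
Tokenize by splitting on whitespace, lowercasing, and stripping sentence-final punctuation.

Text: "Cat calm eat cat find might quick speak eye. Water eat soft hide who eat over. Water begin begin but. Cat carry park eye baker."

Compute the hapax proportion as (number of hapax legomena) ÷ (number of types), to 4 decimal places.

Frequencies: cat:3, eat:3, eye:2, water:2, begin:2, calm:1, find:1, might:1, quick:1, speak:1, soft:1, hide:1, who:1, over:1, but:1, carry:1, park:1, baker:1
Hapax count = 13; type count = 18.
Ratio = 13 / 18 = 0.7222

0.7222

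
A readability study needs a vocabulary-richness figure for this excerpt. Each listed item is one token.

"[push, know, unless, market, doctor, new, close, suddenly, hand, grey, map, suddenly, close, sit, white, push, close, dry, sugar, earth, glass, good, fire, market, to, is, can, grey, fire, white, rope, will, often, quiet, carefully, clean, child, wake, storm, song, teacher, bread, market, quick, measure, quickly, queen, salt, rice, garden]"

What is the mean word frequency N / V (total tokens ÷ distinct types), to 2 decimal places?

1.22

N = 50 tokens, V = 41 types.
Mean frequency = N / V = 50 / 41 = 1.22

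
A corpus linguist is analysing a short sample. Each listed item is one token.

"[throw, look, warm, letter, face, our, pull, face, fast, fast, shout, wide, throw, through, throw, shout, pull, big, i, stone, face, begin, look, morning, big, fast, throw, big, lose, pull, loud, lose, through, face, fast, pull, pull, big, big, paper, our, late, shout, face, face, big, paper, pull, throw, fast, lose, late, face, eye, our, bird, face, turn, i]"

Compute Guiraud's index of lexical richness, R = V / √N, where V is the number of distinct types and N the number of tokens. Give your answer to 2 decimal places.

2.99

N = 59, V = 23.
√N = 7.681146
R = 23 / 7.681146 = 2.99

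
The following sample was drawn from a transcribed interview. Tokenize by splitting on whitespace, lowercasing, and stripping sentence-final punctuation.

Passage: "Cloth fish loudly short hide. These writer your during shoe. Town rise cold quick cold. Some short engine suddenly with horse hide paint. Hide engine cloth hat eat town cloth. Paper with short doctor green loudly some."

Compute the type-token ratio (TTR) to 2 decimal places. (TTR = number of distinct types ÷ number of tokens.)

0.68

N = 37 tokens, V = 25 types.
TTR = V / N = 25 / 37 = 0.68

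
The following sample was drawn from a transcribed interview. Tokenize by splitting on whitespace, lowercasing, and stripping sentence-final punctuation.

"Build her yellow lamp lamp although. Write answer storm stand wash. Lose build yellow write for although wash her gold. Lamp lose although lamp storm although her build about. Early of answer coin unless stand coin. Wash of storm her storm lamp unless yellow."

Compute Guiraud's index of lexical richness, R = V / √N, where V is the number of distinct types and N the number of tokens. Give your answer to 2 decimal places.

2.71

N = 44, V = 18.
√N = 6.633250
R = 18 / 6.633250 = 2.71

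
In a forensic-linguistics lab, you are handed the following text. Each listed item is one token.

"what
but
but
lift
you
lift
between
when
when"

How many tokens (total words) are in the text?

Tokens: what, but, but, lift, you, lift, between, when, when
N = 9

9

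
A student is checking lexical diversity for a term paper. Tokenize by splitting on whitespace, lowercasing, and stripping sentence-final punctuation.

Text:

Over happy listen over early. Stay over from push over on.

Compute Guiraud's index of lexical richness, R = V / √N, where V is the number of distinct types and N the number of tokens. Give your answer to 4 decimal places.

2.4121

N = 11, V = 8.
√N = 3.316625
R = 8 / 3.316625 = 2.4121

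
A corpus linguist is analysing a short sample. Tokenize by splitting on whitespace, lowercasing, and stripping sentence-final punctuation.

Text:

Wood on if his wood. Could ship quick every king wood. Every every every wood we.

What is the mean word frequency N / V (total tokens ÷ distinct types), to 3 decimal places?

N = 16 tokens, V = 10 types.
Mean frequency = N / V = 16 / 10 = 1.600

1.600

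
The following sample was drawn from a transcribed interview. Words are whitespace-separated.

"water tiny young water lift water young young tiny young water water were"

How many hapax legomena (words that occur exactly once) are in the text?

Frequencies: water:5, young:4, tiny:2, lift:1, were:1
Hapax (freq=1): lift, were

2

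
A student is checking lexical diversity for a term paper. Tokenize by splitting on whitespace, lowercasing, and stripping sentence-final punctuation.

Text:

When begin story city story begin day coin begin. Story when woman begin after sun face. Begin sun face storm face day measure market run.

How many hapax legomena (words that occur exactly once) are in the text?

8

Frequencies: begin:5, story:3, face:3, when:2, day:2, sun:2, city:1, coin:1, woman:1, after:1, storm:1, measure:1, market:1, run:1
Hapax (freq=1): after, city, coin, market, measure, run, storm, woman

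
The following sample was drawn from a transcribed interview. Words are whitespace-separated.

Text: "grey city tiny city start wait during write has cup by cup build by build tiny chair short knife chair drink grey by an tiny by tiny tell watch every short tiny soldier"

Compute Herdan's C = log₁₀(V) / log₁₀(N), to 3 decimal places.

N = 33, V = 20.
log₁₀(V) = 1.301030, log₁₀(N) = 1.518514
C = 1.301030 / 1.518514 = 0.857

0.857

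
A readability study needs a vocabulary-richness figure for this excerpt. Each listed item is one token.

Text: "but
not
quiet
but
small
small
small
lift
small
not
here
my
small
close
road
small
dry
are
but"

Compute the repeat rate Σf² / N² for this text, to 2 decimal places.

Frequencies: small:6, but:3, not:2, quiet:1, lift:1, here:1, my:1, close:1, road:1, dry:1, are:1
Σf² = 57; N² = 361
Repeat rate = 57 / 361 = 0.16

0.16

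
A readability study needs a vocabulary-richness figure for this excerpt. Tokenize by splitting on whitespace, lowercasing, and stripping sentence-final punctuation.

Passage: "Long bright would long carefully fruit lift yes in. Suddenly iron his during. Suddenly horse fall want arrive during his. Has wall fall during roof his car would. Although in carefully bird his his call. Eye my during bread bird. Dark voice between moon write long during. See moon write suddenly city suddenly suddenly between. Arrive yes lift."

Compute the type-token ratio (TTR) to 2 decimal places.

0.57

N = 58 tokens, V = 33 types.
TTR = V / N = 33 / 58 = 0.57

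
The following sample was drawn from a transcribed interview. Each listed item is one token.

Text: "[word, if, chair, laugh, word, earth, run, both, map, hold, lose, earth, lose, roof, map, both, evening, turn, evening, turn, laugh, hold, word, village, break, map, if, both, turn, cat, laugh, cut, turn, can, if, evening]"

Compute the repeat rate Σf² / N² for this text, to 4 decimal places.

0.0694

Frequencies: turn:4, word:3, if:3, laugh:3, both:3, map:3, evening:3, earth:2, hold:2, lose:2, chair:1, run:1, roof:1, village:1, break:1, cat:1, cut:1, can:1
Σf² = 90; N² = 1296
Repeat rate = 90 / 1296 = 0.0694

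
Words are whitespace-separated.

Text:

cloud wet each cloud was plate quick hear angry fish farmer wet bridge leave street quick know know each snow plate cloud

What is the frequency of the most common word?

Frequencies: cloud:3, wet:2, each:2, plate:2, quick:2, know:2, was:1, hear:1, angry:1, fish:1, farmer:1, bridge:1, leave:1, street:1, snow:1
Most common: 'cloud' with frequency 3.

3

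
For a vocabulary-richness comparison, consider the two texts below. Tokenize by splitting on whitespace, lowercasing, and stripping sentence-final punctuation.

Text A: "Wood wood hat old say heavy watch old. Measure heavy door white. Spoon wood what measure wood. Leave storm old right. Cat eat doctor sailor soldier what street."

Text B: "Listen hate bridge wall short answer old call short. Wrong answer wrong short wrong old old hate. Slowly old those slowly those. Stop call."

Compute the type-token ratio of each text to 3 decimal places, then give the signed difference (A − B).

0.214

TTR(A) = 20/28 = 0.714
TTR(B) = 12/24 = 0.500
Difference = 0.714 − 0.500 = 0.214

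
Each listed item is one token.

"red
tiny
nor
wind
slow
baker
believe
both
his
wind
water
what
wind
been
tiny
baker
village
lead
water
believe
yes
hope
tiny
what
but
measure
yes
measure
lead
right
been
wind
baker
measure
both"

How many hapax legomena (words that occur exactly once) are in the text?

8

Frequencies: wind:4, tiny:3, baker:3, measure:3, believe:2, both:2, water:2, what:2, been:2, lead:2, yes:2, red:1, nor:1, slow:1, his:1, village:1, hope:1, but:1, right:1
Hapax (freq=1): but, his, hope, nor, red, right, slow, village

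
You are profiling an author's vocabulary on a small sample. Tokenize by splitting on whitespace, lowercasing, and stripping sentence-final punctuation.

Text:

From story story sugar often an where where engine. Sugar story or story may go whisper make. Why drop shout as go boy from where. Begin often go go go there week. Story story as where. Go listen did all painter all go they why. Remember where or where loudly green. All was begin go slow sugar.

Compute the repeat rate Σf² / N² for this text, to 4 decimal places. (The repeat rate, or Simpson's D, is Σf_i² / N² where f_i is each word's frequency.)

0.0606

Frequencies: go:8, story:6, where:6, sugar:3, all:3, from:2, often:2, or:2, why:2, as:2, begin:2, an:1, engine:1, may:1, whisper:1, make:1, drop:1, shout:1, boy:1, there:1, … (10 more, each freq 1)
Σf² = 197; N² = 3249
Repeat rate = 197 / 3249 = 0.0606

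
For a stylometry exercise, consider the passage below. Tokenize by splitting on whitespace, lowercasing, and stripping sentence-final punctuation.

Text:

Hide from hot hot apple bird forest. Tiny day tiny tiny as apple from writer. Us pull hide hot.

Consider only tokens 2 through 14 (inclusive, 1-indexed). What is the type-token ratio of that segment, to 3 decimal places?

0.615

Segment tokens 2–14: from, hot, hot, apple, bird, forest, tiny, day, tiny, tiny, as, apple, from
Segment N = 13, segment V = 8.
TTR = 8 / 13 = 0.615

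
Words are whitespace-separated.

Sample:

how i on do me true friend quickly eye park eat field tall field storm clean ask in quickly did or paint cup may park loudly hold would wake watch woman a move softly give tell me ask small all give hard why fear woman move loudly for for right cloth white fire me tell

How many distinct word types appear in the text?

Distinct types: {a, all, ask, clean, cloth, cup, did, do, eat, eye, fear, field, fire, for, friend, give, hard, hold, how, i, in, loudly, may, me, move, on, or, paint, park, quickly, right, small, softly, storm, tall, tell, true, wake, watch, white, why, woman, would}
V = 43

43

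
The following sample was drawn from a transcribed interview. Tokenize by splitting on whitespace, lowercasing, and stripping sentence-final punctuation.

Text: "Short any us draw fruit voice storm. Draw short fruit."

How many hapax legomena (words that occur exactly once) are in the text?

4

Frequencies: short:2, draw:2, fruit:2, any:1, us:1, voice:1, storm:1
Hapax (freq=1): any, storm, us, voice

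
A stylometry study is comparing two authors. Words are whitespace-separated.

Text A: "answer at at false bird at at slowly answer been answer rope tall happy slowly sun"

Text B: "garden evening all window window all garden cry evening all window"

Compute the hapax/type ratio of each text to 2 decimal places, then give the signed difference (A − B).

0.50

A: hapax=7, V=10, ratio=0.70
B: hapax=1, V=5, ratio=0.20
Difference = 0.70 − 0.20 = 0.50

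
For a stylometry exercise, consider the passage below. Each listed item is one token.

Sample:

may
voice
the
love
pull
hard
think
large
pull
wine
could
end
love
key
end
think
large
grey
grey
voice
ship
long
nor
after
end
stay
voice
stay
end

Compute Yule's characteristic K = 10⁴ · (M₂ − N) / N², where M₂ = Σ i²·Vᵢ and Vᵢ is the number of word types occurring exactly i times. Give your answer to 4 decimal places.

356.7182

Frequencies: end:4, voice:3, love:2, pull:2, think:2, large:2, grey:2, stay:2, may:1, the:1, hard:1, wine:1, could:1, key:1, ship:1, long:1, nor:1, after:1
N = 29. Frequency spectrum: V_1=10, V_2=6, V_3=1, V_4=1
M₂ = 1²·10 + 2²·6 + 3²·1 + 4²·1 = 59
K = 10000 × (59 − 29) / 29² = 356.7182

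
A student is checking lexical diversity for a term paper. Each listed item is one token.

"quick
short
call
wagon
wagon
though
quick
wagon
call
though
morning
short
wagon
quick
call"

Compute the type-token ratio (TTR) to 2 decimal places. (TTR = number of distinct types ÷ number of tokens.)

N = 15 tokens, V = 6 types.
TTR = V / N = 6 / 15 = 0.40

0.40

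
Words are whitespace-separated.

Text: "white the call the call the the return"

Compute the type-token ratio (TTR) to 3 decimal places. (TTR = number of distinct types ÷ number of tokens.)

0.500

N = 8 tokens, V = 4 types.
TTR = V / N = 4 / 8 = 0.500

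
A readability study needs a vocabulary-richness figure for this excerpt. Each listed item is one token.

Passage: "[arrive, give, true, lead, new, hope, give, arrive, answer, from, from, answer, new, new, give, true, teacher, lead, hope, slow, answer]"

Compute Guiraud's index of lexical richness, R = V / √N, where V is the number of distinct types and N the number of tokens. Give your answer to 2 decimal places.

2.18

N = 21, V = 10.
√N = 4.582576
R = 10 / 4.582576 = 2.18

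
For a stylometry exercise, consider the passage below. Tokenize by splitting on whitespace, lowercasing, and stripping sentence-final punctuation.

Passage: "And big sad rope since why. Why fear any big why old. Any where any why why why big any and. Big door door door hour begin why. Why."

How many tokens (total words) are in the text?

29

Tokens: and, big, sad, rope, since, why, why, fear, any, big, why, old, any, where, any, why, why, why, big, any, and, big, door, door, door, hour, begin, why, why
N = 29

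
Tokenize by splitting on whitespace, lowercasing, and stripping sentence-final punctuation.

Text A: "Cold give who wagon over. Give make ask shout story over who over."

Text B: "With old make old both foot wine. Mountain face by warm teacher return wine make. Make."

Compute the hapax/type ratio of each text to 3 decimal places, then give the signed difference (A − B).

-0.083

A: hapax=6, V=9, ratio=0.667
B: hapax=9, V=12, ratio=0.750
Difference = 0.667 − 0.750 = -0.083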